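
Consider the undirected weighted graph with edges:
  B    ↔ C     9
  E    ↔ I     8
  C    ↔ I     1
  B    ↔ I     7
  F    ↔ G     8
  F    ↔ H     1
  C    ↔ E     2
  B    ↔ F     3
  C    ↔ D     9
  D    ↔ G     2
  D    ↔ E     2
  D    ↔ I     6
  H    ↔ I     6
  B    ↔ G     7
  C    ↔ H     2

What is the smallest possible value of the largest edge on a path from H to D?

2

Some routes from H to D:
H→C→I→D: max(2, 1, 6) = 6
H→I→D: max(6, 6) = 6
H→C→E→D: max(2, 2, 2) = 2
H→I→C→E→D: max(6, 1, 2, 2) = 6
H→C→I→B→G→D: max(2, 1, 7, 7, 2) = 7
Best route has worst link 2.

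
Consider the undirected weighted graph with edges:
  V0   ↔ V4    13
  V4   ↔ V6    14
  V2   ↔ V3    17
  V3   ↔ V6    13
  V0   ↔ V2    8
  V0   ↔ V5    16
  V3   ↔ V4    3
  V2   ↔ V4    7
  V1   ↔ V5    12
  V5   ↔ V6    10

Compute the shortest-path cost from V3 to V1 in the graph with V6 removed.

44

Routes from V3 to V1 avoiding V6:
V3 -> V4 -> V2 -> V0 -> V5 -> V1: 3 + 7 + 8 + 16 + 12 = 46
V3 -> V2 -> V0 -> V5 -> V1: 17 + 8 + 16 + 12 = 53
V3 -> V2 -> V4 -> V0 -> V5 -> V1: 17 + 7 + 13 + 16 + 12 = 65
V3 -> V4 -> V0 -> V5 -> V1: 3 + 13 + 16 + 12 = 44
The minimum is 44.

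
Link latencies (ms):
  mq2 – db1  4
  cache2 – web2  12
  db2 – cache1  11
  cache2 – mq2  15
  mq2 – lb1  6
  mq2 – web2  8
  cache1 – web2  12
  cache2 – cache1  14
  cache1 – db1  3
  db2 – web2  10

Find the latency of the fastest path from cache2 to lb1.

21

Some routes from cache2 to lb1:
cache2 -> mq2 -> lb1: 15 + 6 = 21
cache2 -> web2 -> mq2 -> lb1: 12 + 8 + 6 = 26
cache2 -> web2 -> cache1 -> db1 -> mq2 -> lb1: 12 + 12 + 3 + 4 + 6 = 37
cache2 -> cache1 -> db1 -> mq2 -> lb1: 14 + 3 + 4 + 6 = 27
cache2 -> cache1 -> web2 -> mq2 -> lb1: 14 + 12 + 8 + 6 = 40
The minimum is 21 ms.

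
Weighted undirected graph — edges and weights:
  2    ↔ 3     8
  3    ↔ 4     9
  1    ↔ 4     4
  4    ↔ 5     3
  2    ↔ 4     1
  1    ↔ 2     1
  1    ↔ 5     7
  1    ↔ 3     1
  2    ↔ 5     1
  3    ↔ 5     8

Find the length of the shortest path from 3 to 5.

3

Some routes from 3 to 5:
3-1-5: 1 + 7 = 8
3-1-4-5: 1 + 4 + 3 = 8
3-1-4-2-5: 1 + 4 + 1 + 1 = 7
3-1-2-4-5: 1 + 1 + 1 + 3 = 6
3-1-2-5: 1 + 1 + 1 = 3
3-5: 8
Best route has total 3.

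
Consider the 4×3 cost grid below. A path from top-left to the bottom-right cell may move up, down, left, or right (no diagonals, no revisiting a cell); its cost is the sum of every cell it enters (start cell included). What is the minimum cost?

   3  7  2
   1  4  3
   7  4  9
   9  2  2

16

One optimal route is (0,0) → (1,0) → (1,1) → (2,1) → (3,1) → (3,2).
Its cost is 3 + 1 + 4 + 4 + 2 + 2 = 16.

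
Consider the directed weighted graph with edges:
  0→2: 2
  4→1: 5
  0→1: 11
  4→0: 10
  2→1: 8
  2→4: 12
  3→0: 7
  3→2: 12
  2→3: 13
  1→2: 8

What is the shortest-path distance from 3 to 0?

Candidate routes:
3 -> 0: 7
3 -> 2 -> 4 -> 0: 12 + 12 + 10 = 34
Best route has total 7.

7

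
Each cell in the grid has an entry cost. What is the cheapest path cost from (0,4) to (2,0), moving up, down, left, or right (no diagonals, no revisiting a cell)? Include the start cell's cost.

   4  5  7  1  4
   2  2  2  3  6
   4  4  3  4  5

Best path: r0c4→r0c3→r1c3→r1c2→r1c1→r1c0→r2c0
Cost: 4 + 1 + 3 + 2 + 2 + 2 + 4 = 18

18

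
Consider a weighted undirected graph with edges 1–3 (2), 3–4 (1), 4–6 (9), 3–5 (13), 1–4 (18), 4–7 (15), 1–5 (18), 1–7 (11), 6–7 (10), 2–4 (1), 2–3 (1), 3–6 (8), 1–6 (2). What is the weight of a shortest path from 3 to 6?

4

A few of the 3→6 routes:
3-4-6: 1 + 9 = 10
3-1-6: 2 + 2 = 4
3-6: 8
3-2-4-6: 1 + 1 + 9 = 11
The minimum is 4.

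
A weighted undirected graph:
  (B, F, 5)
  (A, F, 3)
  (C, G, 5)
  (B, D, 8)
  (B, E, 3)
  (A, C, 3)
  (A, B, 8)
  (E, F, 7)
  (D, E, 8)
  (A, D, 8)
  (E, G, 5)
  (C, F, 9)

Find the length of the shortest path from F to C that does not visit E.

Paths from F to C avoiding E:
F → B → D → A → C: 5 + 8 + 8 + 3 = 24
F → C: 9
F → A → C: 3 + 3 = 6
F → B → A → C: 5 + 8 + 3 = 16
Best route has total 6.

6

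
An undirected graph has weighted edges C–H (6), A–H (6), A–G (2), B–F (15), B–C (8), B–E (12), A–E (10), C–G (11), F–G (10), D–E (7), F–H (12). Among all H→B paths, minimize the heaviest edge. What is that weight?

Some routes from H to B:
H-F-G-A-E-B: max(12, 10, 2, 10, 12) = 12
H-C-B: max(6, 8) = 8
H-F-G-C-B: max(12, 10, 11, 8) = 12
H-A-E-B: max(6, 10, 12) = 12
H-A-G-C-B: max(6, 2, 11, 8) = 11
H-C-G-A-E-B: max(6, 11, 2, 10, 12) = 12
The minimum achievable maximum is 8.

8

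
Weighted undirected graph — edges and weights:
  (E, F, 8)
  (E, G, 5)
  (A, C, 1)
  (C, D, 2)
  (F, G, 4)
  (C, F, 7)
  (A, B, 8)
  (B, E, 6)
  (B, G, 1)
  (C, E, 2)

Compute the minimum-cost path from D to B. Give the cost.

Some routes from D to B:
D → C → E → F → G → B: 2 + 2 + 8 + 4 + 1 = 17
D → C → F → E → B: 2 + 7 + 8 + 6 = 23
D → C → A → B: 2 + 1 + 8 = 11
D → C → E → B: 2 + 2 + 6 = 10
D → C → E → G → B: 2 + 2 + 5 + 1 = 10
D → C → F → G → B: 2 + 7 + 4 + 1 = 14
Best route has total 10.

10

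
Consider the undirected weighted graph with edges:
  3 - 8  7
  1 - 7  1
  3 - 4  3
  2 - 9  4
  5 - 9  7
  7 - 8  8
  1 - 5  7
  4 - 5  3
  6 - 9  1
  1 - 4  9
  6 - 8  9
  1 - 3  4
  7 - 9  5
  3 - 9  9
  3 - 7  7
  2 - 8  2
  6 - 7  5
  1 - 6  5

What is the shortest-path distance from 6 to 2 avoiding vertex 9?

Checking several routes:
6→7→1→3→8→2: 5 + 1 + 4 + 7 + 2 = 19
6→1→7→8→2: 5 + 1 + 8 + 2 = 16
6→7→3→8→2: 5 + 7 + 7 + 2 = 21
6→1→3→8→2: 5 + 4 + 7 + 2 = 18
6→7→8→2: 5 + 8 + 2 = 15
6→8→2: 9 + 2 = 11
Shortest: 11.

11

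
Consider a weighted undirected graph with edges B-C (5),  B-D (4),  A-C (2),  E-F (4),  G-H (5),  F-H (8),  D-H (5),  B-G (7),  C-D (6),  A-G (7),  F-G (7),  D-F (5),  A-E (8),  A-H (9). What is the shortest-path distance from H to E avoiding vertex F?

A few of the H→E routes:
H→A→E: 9 + 8 = 17
H→G→A→E: 5 + 7 + 8 = 20
H→D→C→A→E: 5 + 6 + 2 + 8 = 21
Best route has total 17.

17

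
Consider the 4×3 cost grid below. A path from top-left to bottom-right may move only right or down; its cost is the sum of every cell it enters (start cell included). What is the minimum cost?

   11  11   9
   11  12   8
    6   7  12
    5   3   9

45

Best path: [0,0] → [1,0] → [2,0] → [3,0] → [3,1] → [3,2]
Cost: 11 + 11 + 6 + 5 + 3 + 9 = 45
For comparison, the top-then-right route costs 60.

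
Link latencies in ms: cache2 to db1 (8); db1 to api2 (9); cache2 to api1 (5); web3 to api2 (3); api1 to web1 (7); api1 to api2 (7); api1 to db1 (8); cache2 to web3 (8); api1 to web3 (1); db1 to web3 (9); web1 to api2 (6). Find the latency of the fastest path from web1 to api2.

6

Comparing a few candidate routes:
web1 -> api1 -> api2: 7 + 7 = 14
web1 -> api2: 6
web1 -> api1 -> web3 -> api2: 7 + 1 + 3 = 11
The minimum is 6 ms.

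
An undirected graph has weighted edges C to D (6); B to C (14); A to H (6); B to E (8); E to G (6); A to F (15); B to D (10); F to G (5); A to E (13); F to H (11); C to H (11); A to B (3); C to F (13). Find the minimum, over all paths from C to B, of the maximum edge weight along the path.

10

Comparing a few candidate routes:
C-H-F-G-E-B: max(11, 11, 5, 6, 8) = 11
C-D-B: max(6, 10) = 10
C-H-A-B: max(11, 6, 3) = 11
Smallest bottleneck: 10.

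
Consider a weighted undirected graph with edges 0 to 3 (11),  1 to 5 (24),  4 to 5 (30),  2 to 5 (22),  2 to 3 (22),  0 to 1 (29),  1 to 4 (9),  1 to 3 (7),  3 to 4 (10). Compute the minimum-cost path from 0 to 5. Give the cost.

42

Some routes from 0 to 5:
0-3-2-5: 11 + 22 + 22 = 55
0-3-1-5: 11 + 7 + 24 = 42
0-3-4-1-5: 11 + 10 + 9 + 24 = 54
0-1-5: 29 + 24 = 53
0-3-4-5: 11 + 10 + 30 = 51
0-3-1-4-5: 11 + 7 + 9 + 30 = 57
Best route has total 42.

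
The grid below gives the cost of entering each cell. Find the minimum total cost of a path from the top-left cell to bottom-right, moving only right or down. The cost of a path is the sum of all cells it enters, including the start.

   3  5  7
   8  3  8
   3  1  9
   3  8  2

One optimal route is r0c0 → r0c1 → r1c1 → r2c1 → r3c1 → r3c2.
Its cost is 3 + 5 + 3 + 1 + 8 + 2 = 22.

22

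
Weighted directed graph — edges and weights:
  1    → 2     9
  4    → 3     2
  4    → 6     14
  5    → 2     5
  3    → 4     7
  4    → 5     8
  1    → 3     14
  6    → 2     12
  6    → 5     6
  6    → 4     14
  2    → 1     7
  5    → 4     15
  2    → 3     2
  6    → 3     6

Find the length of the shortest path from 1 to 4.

Paths from 1 to 4:
1 -> 3 -> 4: 14 + 7 = 21
1 -> 2 -> 3 -> 4: 9 + 2 + 7 = 18
The minimum is 18.

18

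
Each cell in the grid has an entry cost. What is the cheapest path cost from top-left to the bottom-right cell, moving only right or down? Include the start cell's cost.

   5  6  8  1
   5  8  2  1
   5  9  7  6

One optimal route is [0,0] -> [0,1] -> [0,2] -> [0,3] -> [1,3] -> [2,3].
Its cost is 5 + 6 + 8 + 1 + 1 + 6 = 27.

27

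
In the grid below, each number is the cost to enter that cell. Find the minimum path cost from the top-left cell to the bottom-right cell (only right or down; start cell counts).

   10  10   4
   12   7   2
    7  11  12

One optimal route is [0,0] -> [0,1] -> [0,2] -> [1,2] -> [2,2].
Its cost is 10 + 10 + 4 + 2 + 12 = 38.

38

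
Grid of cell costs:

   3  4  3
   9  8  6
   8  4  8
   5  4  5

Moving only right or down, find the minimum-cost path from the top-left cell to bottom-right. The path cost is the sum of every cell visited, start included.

Cheapest: r0c0 -> r0c1 -> r1c1 -> r2c1 -> r3c1 -> r3c2
  3 + 4 + 8 + 4 + 4 + 5 = 28

28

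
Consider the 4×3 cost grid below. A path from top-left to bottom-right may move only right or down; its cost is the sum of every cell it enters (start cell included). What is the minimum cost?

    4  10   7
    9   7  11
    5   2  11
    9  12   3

Path (0,0) -> (1,0) -> (2,0) -> (2,1) -> (2,2) -> (3,2): 4 + 9 + 5 + 2 + 11 + 3 = 34.

34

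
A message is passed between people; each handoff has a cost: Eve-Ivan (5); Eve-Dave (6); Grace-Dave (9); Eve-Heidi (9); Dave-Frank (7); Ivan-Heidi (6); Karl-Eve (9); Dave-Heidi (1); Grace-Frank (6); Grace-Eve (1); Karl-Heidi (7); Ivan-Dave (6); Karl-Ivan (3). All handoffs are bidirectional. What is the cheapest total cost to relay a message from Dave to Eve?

Some routes from Dave to Eve:
Dave → Heidi → Eve: 1 + 9 = 10
Dave → Grace → Eve: 9 + 1 = 10
Dave → Ivan → Eve: 6 + 5 = 11
Dave → Eve: 6
Dave → Heidi → Ivan → Eve: 1 + 6 + 5 = 12
Shortest: 6.

6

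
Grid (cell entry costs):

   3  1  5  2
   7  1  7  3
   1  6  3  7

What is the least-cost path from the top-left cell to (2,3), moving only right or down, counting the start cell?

Cheapest: r0c0→r0c1→r0c2→r0c3→r1c3→r2c3
  3 + 1 + 5 + 2 + 3 + 7 = 21

21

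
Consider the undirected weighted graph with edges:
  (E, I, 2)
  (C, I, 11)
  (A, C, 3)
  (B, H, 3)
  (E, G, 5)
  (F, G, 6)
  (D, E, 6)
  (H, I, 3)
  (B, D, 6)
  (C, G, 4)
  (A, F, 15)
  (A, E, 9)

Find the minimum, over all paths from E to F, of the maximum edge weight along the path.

6

Checking several routes:
E → A → F: max(9, 15) = 15
E → G → C → A → F: max(5, 4, 3, 15) = 15
E → I → C → G → F: max(2, 11, 4, 6) = 11
E → A → C → G → F: max(9, 3, 4, 6) = 9
E → G → F: max(5, 6) = 6
E → D → B → H → I → C → G → F: max(6, 6, 3, 3, 11, 4, 6) = 11
The minimum achievable maximum is 6.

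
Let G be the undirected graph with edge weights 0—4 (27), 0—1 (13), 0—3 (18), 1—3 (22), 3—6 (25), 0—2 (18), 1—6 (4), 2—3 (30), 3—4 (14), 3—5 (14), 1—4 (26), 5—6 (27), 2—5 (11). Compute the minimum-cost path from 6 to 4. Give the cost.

30

Comparing a few candidate routes:
6 - 3 - 4: 25 + 14 = 39
6 - 1 - 3 - 4: 4 + 22 + 14 = 40
6 - 1 - 4: 4 + 26 = 30
6 - 1 - 0 - 3 - 4: 4 + 13 + 18 + 14 = 49
6 - 1 - 0 - 4: 4 + 13 + 27 = 44
6 - 5 - 3 - 4: 27 + 14 + 14 = 55
Shortest: 30.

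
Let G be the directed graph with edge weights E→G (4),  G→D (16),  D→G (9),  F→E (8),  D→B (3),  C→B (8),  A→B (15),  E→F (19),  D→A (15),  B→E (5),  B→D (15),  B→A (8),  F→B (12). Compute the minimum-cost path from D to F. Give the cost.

Candidate routes:
D → A → B → E → F: 15 + 15 + 5 + 19 = 54
D → B → E → F: 3 + 5 + 19 = 27
Best route has total 27.

27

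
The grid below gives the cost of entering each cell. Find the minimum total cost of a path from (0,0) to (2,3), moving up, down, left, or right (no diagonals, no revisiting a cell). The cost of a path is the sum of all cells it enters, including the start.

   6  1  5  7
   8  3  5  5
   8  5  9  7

One optimal route is r0c0 -> r0c1 -> r1c1 -> r1c2 -> r1c3 -> r2c3.
Its cost is 6 + 1 + 3 + 5 + 5 + 7 = 27.

27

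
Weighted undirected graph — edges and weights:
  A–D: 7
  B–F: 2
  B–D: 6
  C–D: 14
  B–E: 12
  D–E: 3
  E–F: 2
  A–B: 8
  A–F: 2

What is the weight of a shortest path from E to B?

4

Some routes from E to B:
E - D - B: 3 + 6 = 9
E - B: 12
E - F - B: 2 + 2 = 4
E - F - A - B: 2 + 2 + 8 = 12
E - D - A - F - B: 3 + 7 + 2 + 2 = 14
Shortest: 4.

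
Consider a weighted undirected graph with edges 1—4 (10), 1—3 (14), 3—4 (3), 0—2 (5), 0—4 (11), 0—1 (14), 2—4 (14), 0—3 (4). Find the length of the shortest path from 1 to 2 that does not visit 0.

24

Candidate routes:
1 -> 4 -> 2: 10 + 14 = 24
1 -> 3 -> 4 -> 2: 14 + 3 + 14 = 31
The minimum is 24.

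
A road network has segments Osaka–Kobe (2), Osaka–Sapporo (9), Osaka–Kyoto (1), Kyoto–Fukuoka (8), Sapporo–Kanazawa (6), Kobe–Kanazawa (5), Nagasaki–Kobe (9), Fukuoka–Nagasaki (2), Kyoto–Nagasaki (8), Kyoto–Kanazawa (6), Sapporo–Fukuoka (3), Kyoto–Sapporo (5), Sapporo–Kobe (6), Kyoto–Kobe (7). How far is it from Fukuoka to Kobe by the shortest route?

Some routes from Fukuoka to Kobe:
Fukuoka-Kyoto-Osaka-Kobe: 8 + 1 + 2 = 11
Fukuoka-Nagasaki-Kobe: 2 + 9 = 11
Fukuoka-Sapporo-Kobe: 3 + 6 = 9
Fukuoka-Nagasaki-Kyoto-Osaka-Kobe: 2 + 8 + 1 + 2 = 13
Fukuoka-Sapporo-Kyoto-Osaka-Kobe: 3 + 5 + 1 + 2 = 11
Shortest: 9 km.

9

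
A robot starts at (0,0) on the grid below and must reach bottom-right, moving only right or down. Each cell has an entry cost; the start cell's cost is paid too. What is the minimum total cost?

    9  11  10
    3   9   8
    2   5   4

23

Best path: [0,0]→[1,0]→[2,0]→[2,1]→[2,2]
Cost: 9 + 3 + 2 + 5 + 4 = 23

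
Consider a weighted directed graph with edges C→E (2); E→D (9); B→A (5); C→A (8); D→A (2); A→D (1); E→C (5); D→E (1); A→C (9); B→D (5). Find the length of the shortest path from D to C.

6

Routes from D to C:
D -> A -> C: 2 + 9 = 11
D -> E -> C: 1 + 5 = 6
Shortest: 6.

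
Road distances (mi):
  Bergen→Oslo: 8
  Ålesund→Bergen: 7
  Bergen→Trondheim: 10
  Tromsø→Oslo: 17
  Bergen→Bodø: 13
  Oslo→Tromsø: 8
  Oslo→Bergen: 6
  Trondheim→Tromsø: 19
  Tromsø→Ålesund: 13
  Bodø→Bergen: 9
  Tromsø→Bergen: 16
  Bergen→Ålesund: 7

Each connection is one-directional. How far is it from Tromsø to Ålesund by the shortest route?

Paths from Tromsø to Ålesund:
Tromsø - Oslo - Bergen - Ålesund: 17 + 6 + 7 = 30
Tromsø - Bergen - Ålesund: 16 + 7 = 23
Tromsø - Ålesund: 13
The minimum is 13 mi.

13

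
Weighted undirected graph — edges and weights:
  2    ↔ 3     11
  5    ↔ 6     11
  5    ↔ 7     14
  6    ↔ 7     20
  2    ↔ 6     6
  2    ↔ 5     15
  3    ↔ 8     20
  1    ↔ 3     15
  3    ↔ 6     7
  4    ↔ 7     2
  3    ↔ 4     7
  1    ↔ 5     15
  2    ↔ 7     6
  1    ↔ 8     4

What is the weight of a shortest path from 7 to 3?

Checking several routes:
7 -> 4 -> 3: 2 + 7 = 9
7 -> 2 -> 6 -> 3: 6 + 6 + 7 = 19
7 -> 2 -> 3: 6 + 11 = 17
The minimum is 9.

9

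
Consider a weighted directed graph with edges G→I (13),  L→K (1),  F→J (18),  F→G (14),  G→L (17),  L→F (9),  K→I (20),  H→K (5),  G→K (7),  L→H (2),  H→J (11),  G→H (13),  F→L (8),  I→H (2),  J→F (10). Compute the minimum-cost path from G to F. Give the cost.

Paths from G to F:
G - I - H - J - F: 13 + 2 + 11 + 10 = 36
G - K - I - H - J - F: 7 + 20 + 2 + 11 + 10 = 50
G - L - H - J - F: 17 + 2 + 11 + 10 = 40
G - L - K - I - H - J - F: 17 + 1 + 20 + 2 + 11 + 10 = 61
G - H - J - F: 13 + 11 + 10 = 34
G - L - F: 17 + 9 = 26
Shortest: 26.

26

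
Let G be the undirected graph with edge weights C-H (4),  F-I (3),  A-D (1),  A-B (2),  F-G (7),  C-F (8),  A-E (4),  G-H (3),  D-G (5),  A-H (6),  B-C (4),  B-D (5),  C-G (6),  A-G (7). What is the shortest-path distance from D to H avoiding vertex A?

A few of the D→H routes:
D→G→C→H: 5 + 6 + 4 = 15
D→G→H: 5 + 3 = 8
D→B→C→G→H: 5 + 4 + 6 + 3 = 18
D→B→C→H: 5 + 4 + 4 = 13
Shortest: 8.

8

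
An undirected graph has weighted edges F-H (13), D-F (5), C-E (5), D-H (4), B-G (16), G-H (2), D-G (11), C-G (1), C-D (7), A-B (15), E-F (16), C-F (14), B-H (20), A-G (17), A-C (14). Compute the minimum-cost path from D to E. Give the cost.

12

Comparing a few candidate routes:
D - C - E: 7 + 5 = 12
D - H - G - C - E: 4 + 2 + 1 + 5 = 12
D - F - E: 5 + 16 = 21
D - G - C - E: 11 + 1 + 5 = 17
Best route has total 12.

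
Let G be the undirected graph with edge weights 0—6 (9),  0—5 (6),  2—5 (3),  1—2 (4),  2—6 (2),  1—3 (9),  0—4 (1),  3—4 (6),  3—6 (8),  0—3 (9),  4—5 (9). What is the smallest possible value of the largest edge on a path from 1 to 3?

6

Comparing a few candidate routes:
1 -> 2 -> 6 -> 0 -> 5 -> 4 -> 3: max(4, 2, 9, 6, 9, 6) = 9
1 -> 3: max(9) = 9
1 -> 2 -> 6 -> 3: max(4, 2, 8) = 8
1 -> 2 -> 5 -> 0 -> 4 -> 3: max(4, 3, 6, 1, 6) = 6
Smallest bottleneck: 6.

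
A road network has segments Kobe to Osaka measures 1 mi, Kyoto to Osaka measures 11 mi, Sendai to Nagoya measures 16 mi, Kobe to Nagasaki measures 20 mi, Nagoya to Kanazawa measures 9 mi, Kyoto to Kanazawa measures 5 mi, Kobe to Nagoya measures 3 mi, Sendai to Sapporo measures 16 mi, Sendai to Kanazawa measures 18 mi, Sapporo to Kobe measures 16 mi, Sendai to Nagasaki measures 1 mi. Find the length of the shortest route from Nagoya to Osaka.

4

Comparing a few candidate routes:
Nagoya → Kobe → Osaka: 3 + 1 = 4
Nagoya → Kanazawa → Kyoto → Osaka: 9 + 5 + 11 = 25
Nagoya → Sendai → Nagasaki → Kobe → Osaka: 16 + 1 + 20 + 1 = 38
Shortest: 4 mi.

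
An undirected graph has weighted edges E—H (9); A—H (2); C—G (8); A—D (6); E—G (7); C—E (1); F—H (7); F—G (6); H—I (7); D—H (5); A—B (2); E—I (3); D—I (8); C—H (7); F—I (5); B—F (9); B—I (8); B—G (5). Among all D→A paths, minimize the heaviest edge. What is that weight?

Checking several routes:
D - A: max(6) = 6
D - H - I - F - G - B - A: max(5, 7, 5, 6, 5, 2) = 7
D - H - I - E - G - B - A: max(5, 7, 3, 7, 5, 2) = 7
D - H - C - E - I - F - G - B - A: max(5, 7, 1, 3, 5, 6, 5, 2) = 7
D - H - A: max(5, 2) = 5
D - H - C - E - G - B - A: max(5, 7, 1, 7, 5, 2) = 7
Smallest bottleneck: 5.

5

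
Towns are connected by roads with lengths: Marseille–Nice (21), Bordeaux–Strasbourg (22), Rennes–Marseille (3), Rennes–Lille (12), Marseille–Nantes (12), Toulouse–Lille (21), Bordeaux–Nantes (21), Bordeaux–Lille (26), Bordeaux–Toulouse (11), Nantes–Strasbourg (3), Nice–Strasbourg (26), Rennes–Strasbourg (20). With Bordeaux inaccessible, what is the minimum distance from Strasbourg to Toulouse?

Routes from Strasbourg to Toulouse avoiding Bordeaux:
Strasbourg → Nantes → Marseille → Rennes → Lille → Toulouse: 3 + 12 + 3 + 12 + 21 = 51
Strasbourg → Rennes → Lille → Toulouse: 20 + 12 + 21 = 53
Strasbourg → Nice → Marseille → Rennes → Lille → Toulouse: 26 + 21 + 3 + 12 + 21 = 83
Best route has total 51.

51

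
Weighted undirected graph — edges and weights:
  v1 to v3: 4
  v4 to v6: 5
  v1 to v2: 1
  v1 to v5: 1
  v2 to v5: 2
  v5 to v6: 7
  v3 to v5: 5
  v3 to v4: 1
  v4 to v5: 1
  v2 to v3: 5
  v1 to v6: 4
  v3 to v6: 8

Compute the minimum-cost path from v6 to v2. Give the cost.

Some routes from v6 to v2:
v6 -> v5 -> v2: 7 + 2 = 9
v6 -> v5 -> v1 -> v2: 7 + 1 + 1 = 9
v6 -> v4 -> v5 -> v2: 5 + 1 + 2 = 8
v6 -> v1 -> v2: 4 + 1 = 5
v6 -> v1 -> v5 -> v2: 4 + 1 + 2 = 7
v6 -> v4 -> v5 -> v1 -> v2: 5 + 1 + 1 + 1 = 8
Best route has total 5.

5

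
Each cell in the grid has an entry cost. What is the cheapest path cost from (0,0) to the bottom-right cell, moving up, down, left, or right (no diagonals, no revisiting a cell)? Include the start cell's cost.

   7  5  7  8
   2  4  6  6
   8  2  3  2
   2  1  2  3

Best path: [0,0] [1,0] [1,1] [2,1] [3,1] [3,2] [3,3]
Cost: 7 + 2 + 4 + 2 + 1 + 2 + 3 = 21

21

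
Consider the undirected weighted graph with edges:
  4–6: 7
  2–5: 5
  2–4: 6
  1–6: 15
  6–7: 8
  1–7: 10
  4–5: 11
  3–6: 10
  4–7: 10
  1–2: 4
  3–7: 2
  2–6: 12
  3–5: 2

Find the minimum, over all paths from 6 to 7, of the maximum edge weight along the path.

7

Checking several routes:
6-3-5-2-1-7: max(10, 2, 5, 4, 10) = 10
6-4-2-5-3-7: max(7, 6, 5, 2, 2) = 7
6-3-5-2-4-7: max(10, 2, 5, 6, 10) = 10
6-7: max(8) = 8
6-3-7: max(10, 2) = 10
6-4-7: max(7, 10) = 10
The minimum achievable maximum is 7.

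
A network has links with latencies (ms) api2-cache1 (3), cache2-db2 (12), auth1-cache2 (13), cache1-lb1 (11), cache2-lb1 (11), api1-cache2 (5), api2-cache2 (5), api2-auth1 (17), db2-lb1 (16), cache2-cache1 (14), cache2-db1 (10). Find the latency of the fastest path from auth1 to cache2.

13

Comparing a few candidate routes:
auth1→cache2: 13
auth1→api2→cache2: 17 + 5 = 22
auth1→api2→cache1→cache2: 17 + 3 + 14 = 34
The minimum is 13 ms.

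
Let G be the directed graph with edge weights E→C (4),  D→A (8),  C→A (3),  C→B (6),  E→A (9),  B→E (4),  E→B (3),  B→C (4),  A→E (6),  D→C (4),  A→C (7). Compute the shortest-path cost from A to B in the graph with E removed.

Candidate routes:
A - C - B: 7 + 6 = 13
The minimum is 13.

13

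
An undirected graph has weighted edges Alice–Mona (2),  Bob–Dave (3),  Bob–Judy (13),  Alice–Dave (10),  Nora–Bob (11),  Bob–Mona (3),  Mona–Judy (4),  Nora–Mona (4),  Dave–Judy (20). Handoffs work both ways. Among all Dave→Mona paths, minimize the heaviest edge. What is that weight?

3

Comparing a few candidate routes:
Dave -> Bob -> Mona: max(3, 3) = 3
Dave -> Alice -> Mona: max(10, 2) = 10
Dave -> Bob -> Nora -> Mona: max(3, 11, 4) = 11
Smallest bottleneck: 3.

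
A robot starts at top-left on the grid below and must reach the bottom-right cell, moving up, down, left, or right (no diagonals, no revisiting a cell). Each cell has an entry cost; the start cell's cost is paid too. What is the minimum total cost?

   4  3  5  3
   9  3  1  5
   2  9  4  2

17

Best path: (0,0) → (0,1) → (1,1) → (1,2) → (2,2) → (2,3)
Cost: 4 + 3 + 3 + 1 + 4 + 2 = 17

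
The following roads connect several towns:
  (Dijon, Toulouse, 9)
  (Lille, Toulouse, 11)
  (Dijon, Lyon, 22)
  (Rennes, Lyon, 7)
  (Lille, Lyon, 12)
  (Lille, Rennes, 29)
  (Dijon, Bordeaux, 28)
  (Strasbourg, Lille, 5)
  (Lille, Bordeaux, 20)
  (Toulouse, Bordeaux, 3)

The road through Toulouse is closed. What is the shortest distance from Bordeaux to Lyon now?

32

Routes from Bordeaux to Lyon avoiding Toulouse:
Bordeaux→Lille→Rennes→Lyon: 20 + 29 + 7 = 56
Bordeaux→Dijon→Lyon: 28 + 22 = 50
Bordeaux→Lille→Lyon: 20 + 12 = 32
Shortest: 32.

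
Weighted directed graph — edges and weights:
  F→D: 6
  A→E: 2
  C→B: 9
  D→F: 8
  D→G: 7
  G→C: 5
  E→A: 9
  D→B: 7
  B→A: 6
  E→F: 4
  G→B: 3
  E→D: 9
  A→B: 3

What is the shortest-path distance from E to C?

21

Routes from E to C:
E → F → D → G → C: 4 + 6 + 7 + 5 = 22
E → D → G → C: 9 + 7 + 5 = 21
Best route has total 21.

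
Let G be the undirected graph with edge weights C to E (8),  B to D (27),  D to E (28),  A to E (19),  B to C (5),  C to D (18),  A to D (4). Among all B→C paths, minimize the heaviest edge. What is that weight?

Candidate routes:
B -> D -> E -> C: max(27, 28, 8) = 28
B -> C: max(5) = 5
B -> D -> A -> E -> C: max(27, 4, 19, 8) = 27
B -> D -> C: max(27, 18) = 27
Smallest bottleneck: 5.

5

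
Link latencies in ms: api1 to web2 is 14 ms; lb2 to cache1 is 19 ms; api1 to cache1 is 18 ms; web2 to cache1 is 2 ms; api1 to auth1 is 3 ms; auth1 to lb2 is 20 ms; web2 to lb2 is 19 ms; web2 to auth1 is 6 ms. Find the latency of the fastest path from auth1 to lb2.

20

Comparing a few candidate routes:
auth1-web2-lb2: 6 + 19 = 25
auth1-api1-web2-lb2: 3 + 14 + 19 = 36
auth1-api1-cache1-lb2: 3 + 18 + 19 = 40
auth1-lb2: 20
auth1-api1-web2-cache1-lb2: 3 + 14 + 2 + 19 = 38
auth1-web2-cache1-lb2: 6 + 2 + 19 = 27
The minimum is 20 ms.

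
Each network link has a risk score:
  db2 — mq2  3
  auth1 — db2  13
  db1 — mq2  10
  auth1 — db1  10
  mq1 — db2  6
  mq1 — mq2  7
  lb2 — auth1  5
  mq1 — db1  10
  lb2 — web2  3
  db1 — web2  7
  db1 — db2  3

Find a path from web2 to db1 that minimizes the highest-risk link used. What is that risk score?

7

Comparing a few candidate routes:
web2 → lb2 → auth1 → db2 → mq2 → db1: max(3, 5, 13, 3, 10) = 13
web2 → db1: max(7) = 7
web2 → lb2 → auth1 → db2 → mq2 → mq1 → db1: max(3, 5, 13, 3, 7, 10) = 13
web2 → lb2 → auth1 → db2 → mq1 → mq2 → db1: max(3, 5, 13, 6, 7, 10) = 13
web2 → lb2 → auth1 → db1: max(3, 5, 10) = 10
web2 → lb2 → auth1 → db2 → mq1 → db1: max(3, 5, 13, 6, 10) = 13
Best route has worst link 7.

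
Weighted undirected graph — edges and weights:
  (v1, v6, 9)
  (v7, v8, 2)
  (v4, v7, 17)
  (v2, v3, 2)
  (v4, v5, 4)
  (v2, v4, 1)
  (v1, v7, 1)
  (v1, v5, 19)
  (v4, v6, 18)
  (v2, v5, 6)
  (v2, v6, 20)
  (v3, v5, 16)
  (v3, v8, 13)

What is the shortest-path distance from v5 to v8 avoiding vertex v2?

22

A few of the v5→v8 routes:
v5 - v4 - v6 - v1 - v7 - v8: 4 + 18 + 9 + 1 + 2 = 34
v5 - v3 - v8: 16 + 13 = 29
v5 - v4 - v7 - v8: 4 + 17 + 2 = 23
v5 - v1 - v7 - v8: 19 + 1 + 2 = 22
Shortest: 22.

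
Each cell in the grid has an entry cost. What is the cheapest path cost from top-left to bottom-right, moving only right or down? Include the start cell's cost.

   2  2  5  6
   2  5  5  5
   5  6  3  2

Take (0,0)→(0,1)→(0,2)→(1,2)→(2,2)→(2,3) for a total of 2 + 2 + 5 + 5 + 3 + 2 = 19.

19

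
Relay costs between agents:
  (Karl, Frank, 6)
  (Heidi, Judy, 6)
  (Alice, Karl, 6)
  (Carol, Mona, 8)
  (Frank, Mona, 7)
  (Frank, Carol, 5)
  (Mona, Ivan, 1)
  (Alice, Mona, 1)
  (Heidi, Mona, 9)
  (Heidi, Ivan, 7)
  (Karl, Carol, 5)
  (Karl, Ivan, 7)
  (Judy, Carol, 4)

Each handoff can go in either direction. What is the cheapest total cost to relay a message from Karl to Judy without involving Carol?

A few of the Karl→Judy routes:
Karl → Alice → Mona → Heidi → Judy: 6 + 1 + 9 + 6 = 22
Karl → Alice → Mona → Ivan → Heidi → Judy: 6 + 1 + 1 + 7 + 6 = 21
Karl → Ivan → Mona → Heidi → Judy: 7 + 1 + 9 + 6 = 23
Karl → Ivan → Heidi → Judy: 7 + 7 + 6 = 20
Karl → Frank → Mona → Ivan → Heidi → Judy: 6 + 7 + 1 + 7 + 6 = 27
The minimum is 20.

20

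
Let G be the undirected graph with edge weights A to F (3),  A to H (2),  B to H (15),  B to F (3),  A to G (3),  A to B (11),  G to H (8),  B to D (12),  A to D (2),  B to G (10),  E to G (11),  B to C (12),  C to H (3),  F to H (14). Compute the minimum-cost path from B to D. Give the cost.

8

Some routes from B to D:
B → A → D: 11 + 2 = 13
B → F → A → D: 3 + 3 + 2 = 8
B → D: 12
Shortest: 8.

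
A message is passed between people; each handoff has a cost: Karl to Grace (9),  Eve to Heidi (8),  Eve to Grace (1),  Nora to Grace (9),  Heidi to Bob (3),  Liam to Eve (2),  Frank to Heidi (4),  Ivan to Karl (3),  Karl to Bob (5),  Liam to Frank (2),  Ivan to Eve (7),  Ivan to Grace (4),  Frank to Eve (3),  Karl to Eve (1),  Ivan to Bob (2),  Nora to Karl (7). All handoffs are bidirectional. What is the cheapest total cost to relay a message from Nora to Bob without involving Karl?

Some routes from Nora to Bob avoiding Karl:
Nora - Grace - Eve - Frank - Heidi - Bob: 9 + 1 + 3 + 4 + 3 = 20
Nora - Grace - Eve - Ivan - Bob: 9 + 1 + 7 + 2 = 19
Nora - Grace - Ivan - Bob: 9 + 4 + 2 = 15
The minimum is 15.

15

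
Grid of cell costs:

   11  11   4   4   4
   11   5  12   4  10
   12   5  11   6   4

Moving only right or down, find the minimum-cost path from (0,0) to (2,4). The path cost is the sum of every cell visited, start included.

Best path: [0,0] → [0,1] → [0,2] → [0,3] → [1,3] → [2,3] → [2,4]
Cost: 11 + 11 + 4 + 4 + 4 + 6 + 4 = 44
(Top row then right column would cost 48.)

44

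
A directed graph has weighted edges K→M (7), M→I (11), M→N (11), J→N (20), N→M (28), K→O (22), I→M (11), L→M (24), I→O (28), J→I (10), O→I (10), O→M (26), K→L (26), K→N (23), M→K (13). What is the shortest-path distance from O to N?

32

Paths from O to N:
O - I - M - K - N: 10 + 11 + 13 + 23 = 57
O - I - M - N: 10 + 11 + 11 = 32
O - M - K - N: 26 + 13 + 23 = 62
O - M - N: 26 + 11 = 37
Shortest: 32.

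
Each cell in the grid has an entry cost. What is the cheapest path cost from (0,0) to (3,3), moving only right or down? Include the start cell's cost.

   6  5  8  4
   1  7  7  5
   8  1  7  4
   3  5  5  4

Best path: [0,0]→[1,0]→[1,1]→[2,1]→[3,1]→[3,2]→[3,3]
Cost: 6 + 1 + 7 + 1 + 5 + 5 + 4 = 29
For comparison, the top-then-right route costs 36.

29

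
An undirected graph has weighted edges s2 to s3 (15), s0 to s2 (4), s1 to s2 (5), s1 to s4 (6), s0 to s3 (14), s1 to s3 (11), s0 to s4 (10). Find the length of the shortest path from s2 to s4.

11

Checking several routes:
s2 → s0 → s4: 4 + 10 = 14
s2 → s3 → s1 → s4: 15 + 11 + 6 = 32
s2 → s1 → s4: 5 + 6 = 11
Best route has total 11.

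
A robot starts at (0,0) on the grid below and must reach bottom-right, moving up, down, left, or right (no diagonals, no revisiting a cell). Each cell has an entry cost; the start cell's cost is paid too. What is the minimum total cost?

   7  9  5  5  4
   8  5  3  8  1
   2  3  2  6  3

31

Cheapest: (0,0) → (1,0) → (2,0) → (2,1) → (2,2) → (2,3) → (2,4)
  7 + 8 + 2 + 3 + 2 + 6 + 3 = 31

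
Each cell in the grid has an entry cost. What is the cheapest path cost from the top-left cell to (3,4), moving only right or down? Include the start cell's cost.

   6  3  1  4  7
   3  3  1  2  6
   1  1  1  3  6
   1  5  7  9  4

25

Path (0,0) (0,1) (0,2) (1,2) (2,2) (2,3) (2,4) (3,4): 6 + 3 + 1 + 1 + 1 + 3 + 6 + 4 = 25.
(Top row then right column would cost 37.)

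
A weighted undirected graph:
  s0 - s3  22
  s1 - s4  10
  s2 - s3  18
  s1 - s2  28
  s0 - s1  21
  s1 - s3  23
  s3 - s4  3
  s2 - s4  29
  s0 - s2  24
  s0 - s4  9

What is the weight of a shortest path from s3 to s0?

12

Comparing a few candidate routes:
s3→s4→s1→s0: 3 + 10 + 21 = 34
s3→s0: 22
s3→s4→s0: 3 + 9 = 12
s3→s2→s0: 18 + 24 = 42
Best route has total 12.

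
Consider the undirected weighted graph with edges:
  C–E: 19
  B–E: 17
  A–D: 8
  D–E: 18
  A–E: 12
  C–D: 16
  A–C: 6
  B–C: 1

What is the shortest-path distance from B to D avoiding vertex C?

35

Candidate routes:
B→E→A→D: 17 + 12 + 8 = 37
B→E→D: 17 + 18 = 35
Best route has total 35.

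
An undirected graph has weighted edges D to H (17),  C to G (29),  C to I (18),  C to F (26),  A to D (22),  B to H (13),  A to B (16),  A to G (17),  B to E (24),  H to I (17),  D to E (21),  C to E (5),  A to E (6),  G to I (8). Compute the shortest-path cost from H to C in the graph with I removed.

Some routes from H to C avoiding I:
H - B - A - E - C: 13 + 16 + 6 + 5 = 40
H - B - E - C: 13 + 24 + 5 = 42
H - D - A - E - C: 17 + 22 + 6 + 5 = 50
H - D - E - C: 17 + 21 + 5 = 43
Shortest: 40.

40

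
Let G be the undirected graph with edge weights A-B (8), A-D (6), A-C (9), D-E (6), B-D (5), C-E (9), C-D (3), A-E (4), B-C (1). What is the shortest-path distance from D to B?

Comparing a few candidate routes:
D-C-B: 3 + 1 = 4
D-B: 5
D-A-B: 6 + 8 = 14
D-E-C-B: 6 + 9 + 1 = 16
D-A-C-B: 6 + 9 + 1 = 16
Best route has total 4.

4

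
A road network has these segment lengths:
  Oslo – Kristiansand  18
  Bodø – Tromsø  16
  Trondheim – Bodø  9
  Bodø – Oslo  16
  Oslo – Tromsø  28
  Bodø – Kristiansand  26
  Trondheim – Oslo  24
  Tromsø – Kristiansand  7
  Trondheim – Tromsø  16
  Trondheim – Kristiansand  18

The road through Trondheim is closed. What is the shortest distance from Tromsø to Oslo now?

25

Paths from Tromsø to Oslo avoiding Trondheim:
Tromsø - Bodø - Kristiansand - Oslo: 16 + 26 + 18 = 60
Tromsø - Kristiansand - Bodø - Oslo: 7 + 26 + 16 = 49
Tromsø - Oslo: 28
Tromsø - Kristiansand - Oslo: 7 + 18 = 25
Tromsø - Bodø - Oslo: 16 + 16 = 32
Shortest: 25.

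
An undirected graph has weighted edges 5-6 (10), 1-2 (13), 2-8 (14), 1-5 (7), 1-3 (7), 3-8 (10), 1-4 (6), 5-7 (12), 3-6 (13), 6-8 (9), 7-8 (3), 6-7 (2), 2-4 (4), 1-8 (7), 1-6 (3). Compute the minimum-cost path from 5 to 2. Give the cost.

Checking several routes:
5 - 6 - 1 - 2: 10 + 3 + 13 = 26
5 - 1 - 2: 7 + 13 = 20
5 - 6 - 1 - 4 - 2: 10 + 3 + 6 + 4 = 23
5 - 1 - 4 - 2: 7 + 6 + 4 = 17
5 - 7 - 6 - 1 - 4 - 2: 12 + 2 + 3 + 6 + 4 = 27
Best route has total 17.

17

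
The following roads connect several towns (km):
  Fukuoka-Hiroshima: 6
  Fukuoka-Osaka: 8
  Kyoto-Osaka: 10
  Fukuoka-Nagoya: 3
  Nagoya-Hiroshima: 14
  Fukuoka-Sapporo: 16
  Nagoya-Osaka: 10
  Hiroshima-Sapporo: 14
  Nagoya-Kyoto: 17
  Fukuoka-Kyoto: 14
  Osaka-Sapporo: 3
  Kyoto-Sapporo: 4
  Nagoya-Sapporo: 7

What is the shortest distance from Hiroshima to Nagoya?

9

Checking several routes:
Hiroshima → Fukuoka → Osaka → Sapporo → Nagoya: 6 + 8 + 3 + 7 = 24
Hiroshima → Nagoya: 14
Hiroshima → Sapporo → Nagoya: 14 + 7 = 21
Hiroshima → Fukuoka → Nagoya: 6 + 3 = 9
The minimum is 9 km.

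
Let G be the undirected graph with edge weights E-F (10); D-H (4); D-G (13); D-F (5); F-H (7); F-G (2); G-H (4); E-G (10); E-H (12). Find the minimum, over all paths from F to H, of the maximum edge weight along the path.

4

Some routes from F to H:
F -> E -> G -> H: max(10, 10, 4) = 10
F -> H: max(7) = 7
F -> G -> H: max(2, 4) = 4
F -> E -> H: max(10, 12) = 12
F -> D -> H: max(5, 4) = 5
F -> G -> E -> H: max(2, 10, 12) = 12
The minimum achievable maximum is 4.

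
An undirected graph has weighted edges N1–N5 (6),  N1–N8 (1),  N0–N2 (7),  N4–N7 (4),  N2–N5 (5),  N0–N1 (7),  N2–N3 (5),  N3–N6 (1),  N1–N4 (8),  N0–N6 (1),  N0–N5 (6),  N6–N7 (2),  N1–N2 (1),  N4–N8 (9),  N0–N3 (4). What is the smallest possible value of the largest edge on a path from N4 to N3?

4

A few of the N4→N3 routes:
N4 -> N7 -> N6 -> N0 -> N3: max(4, 2, 1, 4) = 4
N4 -> N7 -> N6 -> N3: max(4, 2, 1) = 4
N4 -> N7 -> N6 -> N0 -> N5 -> N2 -> N3: max(4, 2, 1, 6, 5, 5) = 6
N4 -> N7 -> N6 -> N0 -> N5 -> N1 -> N2 -> N3: max(4, 2, 1, 6, 6, 1, 5) = 6
The minimum achievable maximum is 4.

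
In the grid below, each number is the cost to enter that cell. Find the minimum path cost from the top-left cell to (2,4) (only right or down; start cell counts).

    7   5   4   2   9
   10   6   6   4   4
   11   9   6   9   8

34

Path (0,0) -> (0,1) -> (0,2) -> (0,3) -> (1,3) -> (1,4) -> (2,4): 7 + 5 + 4 + 2 + 4 + 4 + 8 = 34.
For comparison, the top-then-right route costs 39.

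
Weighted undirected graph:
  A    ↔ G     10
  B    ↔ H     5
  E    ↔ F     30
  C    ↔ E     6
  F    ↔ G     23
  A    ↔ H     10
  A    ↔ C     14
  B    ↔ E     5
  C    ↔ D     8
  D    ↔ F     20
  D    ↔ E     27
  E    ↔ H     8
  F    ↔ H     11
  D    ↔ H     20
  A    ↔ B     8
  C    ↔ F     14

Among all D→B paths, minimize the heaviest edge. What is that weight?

A few of the D→B routes:
D-C-E-H-B: max(8, 6, 8, 5) = 8
D-C-E-H-A-B: max(8, 6, 8, 10, 8) = 10
D-C-E-B: max(8, 6, 5) = 8
Smallest bottleneck: 8.

8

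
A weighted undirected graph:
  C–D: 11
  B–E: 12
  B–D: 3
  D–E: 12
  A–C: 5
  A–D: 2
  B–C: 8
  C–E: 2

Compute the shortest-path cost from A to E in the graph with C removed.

14

Paths from A to E avoiding C:
A-D-E: 2 + 12 = 14
A-D-B-E: 2 + 3 + 12 = 17
Best route has total 14.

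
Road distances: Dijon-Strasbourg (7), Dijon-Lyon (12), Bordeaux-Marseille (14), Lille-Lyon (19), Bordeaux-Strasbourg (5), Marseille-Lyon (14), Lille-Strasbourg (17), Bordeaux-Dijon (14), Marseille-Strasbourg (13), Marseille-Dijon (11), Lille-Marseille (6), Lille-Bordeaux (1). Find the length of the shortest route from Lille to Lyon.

Comparing a few candidate routes:
Lille - Marseille - Lyon: 6 + 14 = 20
Lille - Bordeaux - Dijon - Lyon: 1 + 14 + 12 = 27
Lille - Bordeaux - Marseille - Lyon: 1 + 14 + 14 = 29
Lille - Bordeaux - Strasbourg - Dijon - Lyon: 1 + 5 + 7 + 12 = 25
Lille - Lyon: 19
Best route has total 19.

19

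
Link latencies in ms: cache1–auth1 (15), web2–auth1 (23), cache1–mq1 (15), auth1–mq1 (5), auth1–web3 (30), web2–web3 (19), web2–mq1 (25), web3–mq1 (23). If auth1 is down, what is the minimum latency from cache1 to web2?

40

Candidate routes:
cache1 -> mq1 -> web2: 15 + 25 = 40
cache1 -> mq1 -> web3 -> web2: 15 + 23 + 19 = 57
Shortest: 40 ms.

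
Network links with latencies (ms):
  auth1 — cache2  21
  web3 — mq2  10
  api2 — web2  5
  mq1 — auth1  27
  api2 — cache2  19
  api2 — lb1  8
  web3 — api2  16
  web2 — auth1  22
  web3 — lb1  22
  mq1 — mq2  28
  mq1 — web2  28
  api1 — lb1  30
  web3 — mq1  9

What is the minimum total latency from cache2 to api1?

Some routes from cache2 to api1:
cache2→auth1→web2→api2→lb1→api1: 21 + 22 + 5 + 8 + 30 = 86
cache2→auth1→mq1→web3→lb1→api1: 21 + 27 + 9 + 22 + 30 = 109
cache2→api2→web3→lb1→api1: 19 + 16 + 22 + 30 = 87
cache2→api2→lb1→api1: 19 + 8 + 30 = 57
cache2→auth1→mq1→web3→api2→lb1→api1: 21 + 27 + 9 + 16 + 8 + 30 = 111
The minimum is 57 ms.

57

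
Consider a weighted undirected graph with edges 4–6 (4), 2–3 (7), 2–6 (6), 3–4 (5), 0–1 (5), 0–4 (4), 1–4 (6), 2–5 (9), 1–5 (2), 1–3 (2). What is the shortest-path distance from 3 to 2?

7

Comparing a few candidate routes:
3 → 1 → 5 → 2: 2 + 2 + 9 = 13
3 → 1 → 0 → 4 → 6 → 2: 2 + 5 + 4 + 4 + 6 = 21
3 → 4 → 6 → 2: 5 + 4 + 6 = 15
3 → 2: 7
3 → 1 → 4 → 6 → 2: 2 + 6 + 4 + 6 = 18
Shortest: 7.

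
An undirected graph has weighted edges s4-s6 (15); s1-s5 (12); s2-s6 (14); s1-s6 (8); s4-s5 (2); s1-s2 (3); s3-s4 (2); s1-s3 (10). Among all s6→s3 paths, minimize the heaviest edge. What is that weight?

10

A few of the s6→s3 routes:
s6-s1-s3: max(8, 10) = 10
s6-s1-s5-s4-s3: max(8, 12, 2, 2) = 12
s6-s4-s5-s1-s3: max(15, 2, 12, 10) = 15
s6-s2-s1-s5-s4-s3: max(14, 3, 12, 2, 2) = 14
s6-s2-s1-s3: max(14, 3, 10) = 14
Best route has worst link 10.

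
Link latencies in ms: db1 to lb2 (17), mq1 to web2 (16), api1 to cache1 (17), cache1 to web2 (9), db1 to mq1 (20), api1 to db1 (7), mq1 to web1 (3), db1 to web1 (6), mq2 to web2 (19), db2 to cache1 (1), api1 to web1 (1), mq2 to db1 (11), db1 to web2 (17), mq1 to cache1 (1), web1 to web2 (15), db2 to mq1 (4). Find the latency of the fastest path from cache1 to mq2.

Checking several routes:
cache1 - mq1 - web1 - db1 - mq2: 1 + 3 + 6 + 11 = 21
cache1 - mq1 - web1 - api1 - db1 - mq2: 1 + 3 + 1 + 7 + 11 = 23
cache1 - db2 - mq1 - web1 - db1 - mq2: 1 + 4 + 3 + 6 + 11 = 25
Shortest: 21 ms.

21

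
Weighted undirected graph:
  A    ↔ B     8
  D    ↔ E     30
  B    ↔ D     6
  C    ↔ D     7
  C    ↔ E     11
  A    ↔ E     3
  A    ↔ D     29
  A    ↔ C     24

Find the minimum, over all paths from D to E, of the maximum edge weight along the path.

8

Checking several routes:
D-B-A-C-E: max(6, 8, 24, 11) = 24
D-C-E: max(7, 11) = 11
D-C-A-E: max(7, 24, 3) = 24
D-A-C-E: max(29, 24, 11) = 29
D-B-A-E: max(6, 8, 3) = 8
Smallest bottleneck: 8.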